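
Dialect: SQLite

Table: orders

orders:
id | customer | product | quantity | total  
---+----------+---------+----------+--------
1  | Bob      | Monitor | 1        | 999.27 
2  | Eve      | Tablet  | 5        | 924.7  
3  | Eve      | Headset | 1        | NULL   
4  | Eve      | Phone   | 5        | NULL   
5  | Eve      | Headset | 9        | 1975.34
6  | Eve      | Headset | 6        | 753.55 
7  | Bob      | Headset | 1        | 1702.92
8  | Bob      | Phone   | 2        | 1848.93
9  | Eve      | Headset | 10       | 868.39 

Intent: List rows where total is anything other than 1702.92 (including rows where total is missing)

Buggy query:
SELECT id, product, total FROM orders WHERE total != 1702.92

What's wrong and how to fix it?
Bug: 'total != 1702.92' is unknown when total is NULL, so NULL rows are silently excluded

Fix: Handle NULL separately with IS NULL alongside the inequality

Corrected query:
SELECT id, product, total FROM orders WHERE total != 1702.92 OR total IS NULL

Result:
id | product | total  
---+---------+--------
1  | Monitor | 999.27 
2  | Tablet  | 924.7  
3  | Headset | NULL   
4  | Phone   | NULL   
5  | Headset | 1975.34
6  | Headset | 753.55 
8  | Phone   | 1848.93
9  | Headset | 868.39 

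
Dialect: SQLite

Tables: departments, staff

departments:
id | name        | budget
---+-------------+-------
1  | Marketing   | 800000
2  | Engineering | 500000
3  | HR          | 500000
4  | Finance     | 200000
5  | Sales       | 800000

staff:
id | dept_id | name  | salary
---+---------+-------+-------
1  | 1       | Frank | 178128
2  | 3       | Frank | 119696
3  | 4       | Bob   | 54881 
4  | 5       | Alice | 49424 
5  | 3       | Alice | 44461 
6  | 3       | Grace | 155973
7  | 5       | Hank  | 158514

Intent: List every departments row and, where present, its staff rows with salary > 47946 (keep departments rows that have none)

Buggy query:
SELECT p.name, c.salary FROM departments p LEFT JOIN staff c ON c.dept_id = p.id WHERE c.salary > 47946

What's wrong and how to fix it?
Bug: Filtering c.salary in WHERE discards the NULL rows produced by LEFT JOIN, turning it into an inner join

Fix: Move the right-table condition into the ON clause so unmatched parents are kept

Corrected query:
SELECT p.name, c.salary FROM departments p LEFT JOIN staff c ON c.dept_id = p.id AND c.salary > 47946

Result:
name        | salary
------------+-------
Marketing   | 178128
Engineering | NULL  
HR          | 119696
HR          | 155973
Finance     | 54881 
Sales       | 49424 
Sales       | 158514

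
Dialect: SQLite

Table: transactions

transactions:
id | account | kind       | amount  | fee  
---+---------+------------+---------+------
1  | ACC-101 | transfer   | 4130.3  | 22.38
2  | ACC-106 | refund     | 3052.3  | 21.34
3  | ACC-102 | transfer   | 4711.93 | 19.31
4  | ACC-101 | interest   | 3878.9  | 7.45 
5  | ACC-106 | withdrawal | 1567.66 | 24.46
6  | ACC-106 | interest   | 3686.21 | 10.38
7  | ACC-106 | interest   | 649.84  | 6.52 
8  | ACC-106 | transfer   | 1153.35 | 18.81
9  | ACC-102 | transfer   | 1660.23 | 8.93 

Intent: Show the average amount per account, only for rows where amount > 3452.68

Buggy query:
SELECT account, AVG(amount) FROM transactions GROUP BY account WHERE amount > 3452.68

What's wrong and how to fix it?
Bug: Row-level WHERE must come before GROUP BY in the clause order

Fix: Move the WHERE clause before GROUP BY

Corrected query:
SELECT account, AVG(amount) FROM transactions WHERE amount > 3452.68 GROUP BY account

Result:
account | AVG(amount)
--------+------------
ACC-101 | 4004.6     
ACC-102 | 4711.93    
ACC-106 | 3686.21    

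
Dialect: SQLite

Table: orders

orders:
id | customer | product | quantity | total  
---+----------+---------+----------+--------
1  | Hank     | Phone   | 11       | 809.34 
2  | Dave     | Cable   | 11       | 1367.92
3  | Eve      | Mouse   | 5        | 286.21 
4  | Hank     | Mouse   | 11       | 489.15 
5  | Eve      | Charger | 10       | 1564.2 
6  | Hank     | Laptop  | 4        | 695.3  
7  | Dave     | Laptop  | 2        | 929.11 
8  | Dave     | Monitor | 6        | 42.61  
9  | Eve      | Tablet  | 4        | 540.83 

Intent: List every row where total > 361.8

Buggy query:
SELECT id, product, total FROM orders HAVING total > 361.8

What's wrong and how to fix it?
Bug: This is a non-aggregate query (no GROUP BY, no aggregates), so in SQLite the HAVING clause is invalid here; a row-level condition belongs in WHERE

Fix: Use WHERE for row-level filtering

Corrected query:
SELECT id, product, total FROM orders WHERE total > 361.8

Result:
id | product | total  
---+---------+--------
1  | Phone   | 809.34 
2  | Cable   | 1367.92
4  | Mouse   | 489.15 
5  | Charger | 1564.2 
6  | Laptop  | 695.3  
7  | Laptop  | 929.11 
9  | Tablet  | 540.83 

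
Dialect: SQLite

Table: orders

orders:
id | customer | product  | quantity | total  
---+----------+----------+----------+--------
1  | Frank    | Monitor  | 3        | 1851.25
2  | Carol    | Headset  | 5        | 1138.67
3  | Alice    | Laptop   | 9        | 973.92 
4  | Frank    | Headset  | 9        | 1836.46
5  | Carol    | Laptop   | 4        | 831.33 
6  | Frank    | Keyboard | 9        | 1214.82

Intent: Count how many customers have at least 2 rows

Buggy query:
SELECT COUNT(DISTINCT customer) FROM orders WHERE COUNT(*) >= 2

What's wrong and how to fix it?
Bug: COUNT(*) cannot appear in WHERE; the per-group count doesn't exist yet

Fix: Group first with HAVING COUNT(*) >= 2, then COUNT the resulting groups

Corrected query:
SELECT COUNT(*) FROM (SELECT customer FROM orders GROUP BY customer HAVING COUNT(*) >= 2)

Result:
COUNT(*)
--------
2       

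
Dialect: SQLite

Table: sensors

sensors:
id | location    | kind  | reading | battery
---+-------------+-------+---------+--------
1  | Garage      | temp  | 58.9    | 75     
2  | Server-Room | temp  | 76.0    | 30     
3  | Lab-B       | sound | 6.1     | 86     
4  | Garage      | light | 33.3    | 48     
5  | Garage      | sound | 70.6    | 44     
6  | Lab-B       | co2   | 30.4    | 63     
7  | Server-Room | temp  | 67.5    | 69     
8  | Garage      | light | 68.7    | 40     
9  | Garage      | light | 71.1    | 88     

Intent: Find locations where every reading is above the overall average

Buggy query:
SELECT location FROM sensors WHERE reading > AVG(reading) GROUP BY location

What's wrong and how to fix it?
Bug: AVG() is an aggregate; it can't sit directly in WHERE

Fix: Use a subquery for AVG and a HAVING MIN(...) filter so the condition holds for every row in the group

Corrected query:
SELECT location FROM sensors GROUP BY location HAVING MIN(reading) > (SELECT AVG(reading) FROM sensors)

Result:
location   
-----------
Server-Room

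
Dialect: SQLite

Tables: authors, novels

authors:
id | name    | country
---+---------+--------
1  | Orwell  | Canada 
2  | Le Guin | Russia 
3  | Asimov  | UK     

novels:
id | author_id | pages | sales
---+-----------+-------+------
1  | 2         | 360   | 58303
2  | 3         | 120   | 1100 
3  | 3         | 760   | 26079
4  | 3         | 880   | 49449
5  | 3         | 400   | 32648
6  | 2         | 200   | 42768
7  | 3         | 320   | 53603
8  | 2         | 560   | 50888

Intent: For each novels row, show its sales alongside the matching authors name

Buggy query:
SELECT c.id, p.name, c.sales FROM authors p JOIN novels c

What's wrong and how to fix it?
Bug: JOIN with no ON clause produces a cartesian product; every novels row pairs with every authors row

Fix: Specify the join condition linking the foreign key to the parent id

Corrected query:
SELECT c.id, p.name, c.sales FROM authors p JOIN novels c ON c.author_id = p.id

Result:
id | name    | sales
---+---------+------
1  | Le Guin | 58303
2  | Asimov  | 1100 
3  | Asimov  | 26079
4  | Asimov  | 49449
5  | Asimov  | 32648
6  | Le Guin | 42768
7  | Asimov  | 53603
8  | Le Guin | 50888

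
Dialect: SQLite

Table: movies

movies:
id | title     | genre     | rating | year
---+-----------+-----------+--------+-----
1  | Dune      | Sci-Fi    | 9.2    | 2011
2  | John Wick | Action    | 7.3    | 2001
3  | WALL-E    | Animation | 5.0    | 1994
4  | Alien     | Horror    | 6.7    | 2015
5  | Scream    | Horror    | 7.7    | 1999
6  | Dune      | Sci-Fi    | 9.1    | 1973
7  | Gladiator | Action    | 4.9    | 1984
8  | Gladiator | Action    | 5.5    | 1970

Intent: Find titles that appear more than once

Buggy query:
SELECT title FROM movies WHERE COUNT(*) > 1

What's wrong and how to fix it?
Bug: WHERE can't reference COUNT(*); aggregates are computed after WHERE

Fix: Group first, then use HAVING for the count condition

Corrected query:
SELECT title FROM movies GROUP BY title HAVING COUNT(*) > 1

Result:
title    
---------
Dune     
Gladiator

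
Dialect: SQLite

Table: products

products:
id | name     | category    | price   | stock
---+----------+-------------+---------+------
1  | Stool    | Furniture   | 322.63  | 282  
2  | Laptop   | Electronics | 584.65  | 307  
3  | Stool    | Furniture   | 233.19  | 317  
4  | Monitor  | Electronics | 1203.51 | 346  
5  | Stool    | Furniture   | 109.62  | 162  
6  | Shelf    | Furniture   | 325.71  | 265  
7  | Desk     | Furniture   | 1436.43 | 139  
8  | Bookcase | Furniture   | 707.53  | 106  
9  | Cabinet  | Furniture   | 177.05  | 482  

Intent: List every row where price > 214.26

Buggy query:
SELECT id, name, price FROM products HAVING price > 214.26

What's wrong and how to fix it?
Bug: HAVING filters the output of aggregation, but this query has no GROUP BY and no aggregate functions, so SQLite rejects it (HAVING clause on a non-aggregate query); the condition here is per row

Fix: Use WHERE for row-level filtering

Corrected query:
SELECT id, name, price FROM products WHERE price > 214.26

Result:
id | name     | price  
---+----------+--------
1  | Stool    | 322.63 
2  | Laptop   | 584.65 
3  | Stool    | 233.19 
4  | Monitor  | 1203.51
6  | Shelf    | 325.71 
7  | Desk     | 1436.43
8  | Bookcase | 707.53 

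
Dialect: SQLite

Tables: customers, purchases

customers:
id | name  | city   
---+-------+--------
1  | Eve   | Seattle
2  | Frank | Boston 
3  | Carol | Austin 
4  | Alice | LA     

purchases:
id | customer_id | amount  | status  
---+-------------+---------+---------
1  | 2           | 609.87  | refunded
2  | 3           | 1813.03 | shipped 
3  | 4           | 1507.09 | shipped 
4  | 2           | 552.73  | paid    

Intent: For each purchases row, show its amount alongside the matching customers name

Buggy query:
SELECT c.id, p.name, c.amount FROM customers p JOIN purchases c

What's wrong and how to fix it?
Bug: Missing join condition: each purchases row is matched to all customers rows instead of just its own

Fix: Specify the join condition linking the foreign key to the parent id

Corrected query:
SELECT c.id, p.name, c.amount FROM customers p JOIN purchases c ON c.customer_id = p.id

Result:
id | name  | amount 
---+-------+--------
1  | Frank | 609.87 
2  | Carol | 1813.03
3  | Alice | 1507.09
4  | Frank | 552.73 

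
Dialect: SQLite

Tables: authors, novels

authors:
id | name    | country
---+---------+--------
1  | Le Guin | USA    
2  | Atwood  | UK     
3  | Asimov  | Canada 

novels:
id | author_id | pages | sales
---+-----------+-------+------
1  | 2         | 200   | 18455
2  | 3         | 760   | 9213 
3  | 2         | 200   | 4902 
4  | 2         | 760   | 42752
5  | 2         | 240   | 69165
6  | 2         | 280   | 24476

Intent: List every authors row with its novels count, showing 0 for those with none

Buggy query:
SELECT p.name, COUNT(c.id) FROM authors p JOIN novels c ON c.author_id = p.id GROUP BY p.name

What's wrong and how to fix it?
Bug: An inner join excludes parents with zero children

Fix: Switch to LEFT JOIN to retain unmatched parent rows

Corrected query:
SELECT p.name, COUNT(c.id) FROM authors p LEFT JOIN novels c ON c.author_id = p.id GROUP BY p.name

Result:
name    | COUNT(c.id)
--------+------------
Asimov  | 1          
Atwood  | 5          
Le Guin | 0          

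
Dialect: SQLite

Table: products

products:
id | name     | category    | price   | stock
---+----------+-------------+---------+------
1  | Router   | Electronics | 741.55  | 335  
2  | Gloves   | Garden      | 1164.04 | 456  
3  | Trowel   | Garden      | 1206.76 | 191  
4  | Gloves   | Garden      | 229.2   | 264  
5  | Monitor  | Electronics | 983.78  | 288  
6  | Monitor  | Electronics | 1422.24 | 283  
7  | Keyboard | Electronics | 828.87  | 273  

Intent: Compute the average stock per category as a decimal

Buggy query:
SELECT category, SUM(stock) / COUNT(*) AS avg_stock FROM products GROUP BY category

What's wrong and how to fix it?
Bug: Both operands are integers, so '/' performs integer division and truncates

Fix: Multiply by 1.0 (or CAST to REAL) to force floating-point division

Corrected query:
SELECT category, SUM(stock) * 1.0 / COUNT(*) AS avg_stock FROM products GROUP BY category

Result:
category    | avg_stock 
------------+-----------
Electronics | 294.75    
Garden      | 303.666667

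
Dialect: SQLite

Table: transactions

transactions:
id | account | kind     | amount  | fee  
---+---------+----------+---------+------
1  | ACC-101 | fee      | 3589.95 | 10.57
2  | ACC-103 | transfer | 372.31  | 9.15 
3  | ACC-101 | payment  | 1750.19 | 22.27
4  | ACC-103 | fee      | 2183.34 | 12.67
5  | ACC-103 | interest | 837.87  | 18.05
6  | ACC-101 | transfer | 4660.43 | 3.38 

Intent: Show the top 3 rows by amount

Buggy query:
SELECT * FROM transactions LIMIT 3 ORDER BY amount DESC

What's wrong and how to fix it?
Bug: ORDER BY cannot follow LIMIT; LIMIT is the final clause

Fix: Sort with ORDER BY, then apply LIMIT

Corrected query:
SELECT * FROM transactions ORDER BY amount DESC LIMIT 3

Result:
id | account | kind     | amount  | fee  
---+---------+----------+---------+------
6  | ACC-101 | transfer | 4660.43 | 3.38 
1  | ACC-101 | fee      | 3589.95 | 10.57
4  | ACC-103 | fee      | 2183.34 | 12.67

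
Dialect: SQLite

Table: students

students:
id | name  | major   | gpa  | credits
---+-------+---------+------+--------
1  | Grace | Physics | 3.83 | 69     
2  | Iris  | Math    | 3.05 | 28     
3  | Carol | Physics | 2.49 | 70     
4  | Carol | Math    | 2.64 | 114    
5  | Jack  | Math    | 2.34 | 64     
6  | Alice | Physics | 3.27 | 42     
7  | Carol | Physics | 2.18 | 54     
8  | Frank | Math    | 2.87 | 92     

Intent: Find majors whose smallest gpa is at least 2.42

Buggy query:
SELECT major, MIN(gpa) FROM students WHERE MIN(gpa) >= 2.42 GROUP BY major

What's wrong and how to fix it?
Bug: MIN() in WHERE is a misuse of aggregate

Fix: Replace WHERE with HAVING after the GROUP BY

Corrected query:
SELECT major, MIN(gpa) FROM students GROUP BY major HAVING MIN(gpa) >= 2.42

Result:
(no rows)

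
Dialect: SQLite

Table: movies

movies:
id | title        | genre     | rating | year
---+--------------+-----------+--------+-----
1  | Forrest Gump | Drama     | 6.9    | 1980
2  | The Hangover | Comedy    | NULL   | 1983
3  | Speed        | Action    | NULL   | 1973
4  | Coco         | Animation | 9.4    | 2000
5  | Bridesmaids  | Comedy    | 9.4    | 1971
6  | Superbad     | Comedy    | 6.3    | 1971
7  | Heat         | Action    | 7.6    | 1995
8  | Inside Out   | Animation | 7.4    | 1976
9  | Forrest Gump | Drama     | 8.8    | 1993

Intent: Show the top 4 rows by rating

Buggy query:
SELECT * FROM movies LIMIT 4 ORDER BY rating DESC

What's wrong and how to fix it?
Bug: LIMIT must come after ORDER BY

Fix: Sort with ORDER BY, then apply LIMIT

Corrected query:
SELECT * FROM movies ORDER BY rating DESC LIMIT 4

Result:
id | title        | genre     | rating | year
---+--------------+-----------+--------+-----
4  | Coco         | Animation | 9.4    | 2000
5  | Bridesmaids  | Comedy    | 9.4    | 1971
9  | Forrest Gump | Drama     | 8.8    | 1993
7  | Heat         | Action    | 7.6    | 1995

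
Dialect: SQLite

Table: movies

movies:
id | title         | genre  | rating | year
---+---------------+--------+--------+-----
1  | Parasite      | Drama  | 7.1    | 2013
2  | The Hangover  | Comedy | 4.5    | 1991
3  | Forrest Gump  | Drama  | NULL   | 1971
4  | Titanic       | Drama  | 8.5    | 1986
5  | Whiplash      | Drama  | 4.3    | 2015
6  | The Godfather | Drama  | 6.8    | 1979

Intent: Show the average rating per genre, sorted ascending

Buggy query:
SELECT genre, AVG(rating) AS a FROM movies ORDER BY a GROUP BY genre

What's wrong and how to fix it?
Bug: ORDER BY appears before GROUP BY; SQL clause order requires GROUP BY first

Fix: Move ORDER BY to the end, after GROUP BY

Corrected query:
SELECT genre, AVG(rating) AS a FROM movies GROUP BY genre ORDER BY a

Result:
genre  | a    
-------+------
Comedy | 4.5  
Drama  | 6.675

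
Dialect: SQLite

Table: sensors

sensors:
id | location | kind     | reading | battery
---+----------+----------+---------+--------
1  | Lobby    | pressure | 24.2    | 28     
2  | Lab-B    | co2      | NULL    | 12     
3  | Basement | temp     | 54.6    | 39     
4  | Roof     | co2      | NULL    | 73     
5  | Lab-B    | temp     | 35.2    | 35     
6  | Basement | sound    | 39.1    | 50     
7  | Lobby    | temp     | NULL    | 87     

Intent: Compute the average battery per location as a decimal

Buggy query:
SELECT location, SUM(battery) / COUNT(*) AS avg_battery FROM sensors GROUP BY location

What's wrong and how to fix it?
Bug: Both operands are integers, so '/' performs integer division and truncates

Fix: Cast one side to REAL so the division keeps the fractional part

Corrected query:
SELECT location, SUM(battery) * 1.0 / COUNT(*) AS avg_battery FROM sensors GROUP BY location

Result:
location | avg_battery
---------+------------
Basement | 44.5       
Lab-B    | 23.5       
Lobby    | 57.5       
Roof     | 73         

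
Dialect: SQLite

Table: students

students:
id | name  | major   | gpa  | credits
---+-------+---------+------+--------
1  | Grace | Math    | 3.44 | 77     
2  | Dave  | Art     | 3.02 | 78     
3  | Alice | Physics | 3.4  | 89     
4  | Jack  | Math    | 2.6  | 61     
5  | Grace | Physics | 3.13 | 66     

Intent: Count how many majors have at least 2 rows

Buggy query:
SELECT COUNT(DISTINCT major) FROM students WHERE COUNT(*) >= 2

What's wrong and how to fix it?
Bug: WHERE filters individual rows, not groups, so a group-level COUNT is invalid there

Fix: Use a subquery that GROUPs and filters with HAVING, then count its rows

Corrected query:
SELECT COUNT(*) FROM (SELECT major FROM students GROUP BY major HAVING COUNT(*) >= 2)

Result:
COUNT(*)
--------
2       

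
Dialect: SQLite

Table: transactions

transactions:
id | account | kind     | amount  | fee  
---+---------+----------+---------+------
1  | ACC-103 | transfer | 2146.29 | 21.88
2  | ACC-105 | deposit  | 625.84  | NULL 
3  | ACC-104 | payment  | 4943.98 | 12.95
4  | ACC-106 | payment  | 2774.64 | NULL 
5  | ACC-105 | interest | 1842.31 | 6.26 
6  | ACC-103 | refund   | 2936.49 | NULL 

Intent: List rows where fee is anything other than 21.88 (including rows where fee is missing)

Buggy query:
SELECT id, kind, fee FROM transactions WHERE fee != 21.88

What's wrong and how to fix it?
Bug: 'fee != 21.88' is unknown when fee is NULL, so NULL rows are silently excluded

Fix: Add an explicit OR fee IS NULL to include the missing-value rows

Corrected query:
SELECT id, kind, fee FROM transactions WHERE fee != 21.88 OR fee IS NULL

Result:
id | kind     | fee  
---+----------+------
2  | deposit  | NULL 
3  | payment  | 12.95
4  | payment  | NULL 
5  | interest | 6.26 
6  | refund   | NULL 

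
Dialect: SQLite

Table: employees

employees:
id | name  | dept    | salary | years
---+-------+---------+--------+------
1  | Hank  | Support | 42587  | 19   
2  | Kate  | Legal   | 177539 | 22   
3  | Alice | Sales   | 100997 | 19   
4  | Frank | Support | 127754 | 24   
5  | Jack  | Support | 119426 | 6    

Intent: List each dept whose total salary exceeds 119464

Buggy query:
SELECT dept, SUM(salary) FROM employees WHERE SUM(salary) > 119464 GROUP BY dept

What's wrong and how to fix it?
Bug: WHERE runs before GROUP BY, so aggregates aren't available there

Fix: Use HAVING (which filters groups after aggregation) instead of WHERE

Corrected query:
SELECT dept, SUM(salary) FROM employees GROUP BY dept HAVING SUM(salary) > 119464

Result:
dept    | SUM(salary)
--------+------------
Legal   | 177539     
Support | 289767     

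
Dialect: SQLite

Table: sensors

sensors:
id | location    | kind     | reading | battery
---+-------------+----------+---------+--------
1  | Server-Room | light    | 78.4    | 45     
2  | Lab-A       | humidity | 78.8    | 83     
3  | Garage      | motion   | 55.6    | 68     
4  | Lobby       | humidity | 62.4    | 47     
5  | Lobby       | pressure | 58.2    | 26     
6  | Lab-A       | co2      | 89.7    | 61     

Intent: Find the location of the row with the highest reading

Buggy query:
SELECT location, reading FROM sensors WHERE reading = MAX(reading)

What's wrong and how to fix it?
Bug: MAX(reading) is an aggregate and cannot be used directly in WHERE

Fix: Use a subquery: WHERE reading = (SELECT MAX(reading) FROM sensors)

Corrected query:
SELECT location, reading FROM sensors WHERE reading = (SELECT MAX(reading) FROM sensors)

Result:
location | reading
---------+--------
Lab-A    | 89.7   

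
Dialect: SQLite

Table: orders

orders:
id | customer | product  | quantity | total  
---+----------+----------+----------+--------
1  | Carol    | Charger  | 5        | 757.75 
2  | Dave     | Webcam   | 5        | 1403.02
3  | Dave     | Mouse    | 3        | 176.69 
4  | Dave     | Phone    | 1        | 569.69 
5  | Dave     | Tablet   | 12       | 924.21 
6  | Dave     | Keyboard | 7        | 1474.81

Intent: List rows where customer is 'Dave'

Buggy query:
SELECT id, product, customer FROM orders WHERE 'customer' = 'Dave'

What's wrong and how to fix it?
Bug: Single quotes denote string literals in SQL; the column name is being compared as a constant string

Fix: Remove the quotes around the column name (or use double quotes for an identifier)

Corrected query:
SELECT id, product, customer FROM orders WHERE customer = 'Dave'

Result:
id | product  | customer
---+----------+---------
2  | Webcam   | Dave    
3  | Mouse    | Dave    
4  | Phone    | Dave    
5  | Tablet   | Dave    
6  | Keyboard | Dave    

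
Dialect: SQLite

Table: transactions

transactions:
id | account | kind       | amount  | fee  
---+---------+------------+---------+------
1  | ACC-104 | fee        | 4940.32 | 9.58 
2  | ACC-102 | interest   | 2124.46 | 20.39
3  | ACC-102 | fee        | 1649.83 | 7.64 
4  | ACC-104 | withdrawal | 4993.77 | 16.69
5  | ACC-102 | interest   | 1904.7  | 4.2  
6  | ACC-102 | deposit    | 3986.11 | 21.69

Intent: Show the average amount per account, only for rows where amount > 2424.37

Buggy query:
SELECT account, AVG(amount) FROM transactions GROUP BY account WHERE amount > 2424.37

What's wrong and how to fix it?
Bug: WHERE cannot follow GROUP BY

Fix: Place WHERE between FROM and GROUP BY

Corrected query:
SELECT account, AVG(amount) FROM transactions WHERE amount > 2424.37 GROUP BY account

Result:
account | AVG(amount)
--------+------------
ACC-102 | 3986.11    
ACC-104 | 4967.045   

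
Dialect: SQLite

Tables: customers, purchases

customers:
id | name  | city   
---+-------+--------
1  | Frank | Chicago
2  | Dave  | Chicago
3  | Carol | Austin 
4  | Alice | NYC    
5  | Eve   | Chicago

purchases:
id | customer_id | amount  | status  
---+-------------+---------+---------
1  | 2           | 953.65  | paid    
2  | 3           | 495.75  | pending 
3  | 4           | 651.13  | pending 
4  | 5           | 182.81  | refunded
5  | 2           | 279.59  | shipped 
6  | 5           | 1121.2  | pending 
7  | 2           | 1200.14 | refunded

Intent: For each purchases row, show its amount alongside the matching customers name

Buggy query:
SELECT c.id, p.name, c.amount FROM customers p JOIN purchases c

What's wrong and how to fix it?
Bug: Missing join condition: each purchases row is matched to all customers rows instead of just its own

Fix: Specify the join condition linking the foreign key to the parent id

Corrected query:
SELECT c.id, p.name, c.amount FROM customers p JOIN purchases c ON c.customer_id = p.id

Result:
id | name  | amount 
---+-------+--------
1  | Dave  | 953.65 
2  | Carol | 495.75 
3  | Alice | 651.13 
4  | Eve   | 182.81 
5  | Dave  | 279.59 
6  | Eve   | 1121.2 
7  | Dave  | 1200.14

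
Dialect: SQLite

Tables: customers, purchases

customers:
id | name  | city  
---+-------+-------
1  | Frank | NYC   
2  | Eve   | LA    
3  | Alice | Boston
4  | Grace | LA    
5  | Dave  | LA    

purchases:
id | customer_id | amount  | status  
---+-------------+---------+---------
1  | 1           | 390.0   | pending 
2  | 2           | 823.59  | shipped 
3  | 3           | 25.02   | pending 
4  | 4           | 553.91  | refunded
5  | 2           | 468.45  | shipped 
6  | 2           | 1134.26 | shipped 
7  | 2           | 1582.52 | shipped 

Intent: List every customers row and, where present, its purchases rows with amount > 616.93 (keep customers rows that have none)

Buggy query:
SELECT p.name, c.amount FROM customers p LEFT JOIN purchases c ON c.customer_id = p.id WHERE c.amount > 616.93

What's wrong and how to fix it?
Bug: Filtering c.amount in WHERE discards the NULL rows produced by LEFT JOIN, turning it into an inner join

Fix: Move the right-table condition into the ON clause so unmatched parents are kept

Corrected query:
SELECT p.name, c.amount FROM customers p LEFT JOIN purchases c ON c.customer_id = p.id AND c.amount > 616.93

Result:
name  | amount 
------+--------
Frank | NULL   
Eve   | 823.59 
Eve   | 1134.26
Eve   | 1582.52
Alice | NULL   
Grace | NULL   
Dave  | NULL   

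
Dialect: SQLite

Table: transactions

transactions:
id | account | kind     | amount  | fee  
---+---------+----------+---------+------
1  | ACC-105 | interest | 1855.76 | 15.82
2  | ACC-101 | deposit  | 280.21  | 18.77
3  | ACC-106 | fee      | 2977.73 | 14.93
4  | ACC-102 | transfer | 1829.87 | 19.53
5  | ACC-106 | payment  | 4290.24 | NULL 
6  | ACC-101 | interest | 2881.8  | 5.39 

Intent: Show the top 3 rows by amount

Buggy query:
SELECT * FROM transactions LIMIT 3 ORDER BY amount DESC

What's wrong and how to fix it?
Bug: ORDER BY cannot follow LIMIT; LIMIT is the final clause

Fix: Sort with ORDER BY, then apply LIMIT

Corrected query:
SELECT * FROM transactions ORDER BY amount DESC LIMIT 3

Result:
id | account | kind     | amount  | fee  
---+---------+----------+---------+------
5  | ACC-106 | payment  | 4290.24 | NULL 
3  | ACC-106 | fee      | 2977.73 | 14.93
6  | ACC-101 | interest | 2881.8  | 5.39 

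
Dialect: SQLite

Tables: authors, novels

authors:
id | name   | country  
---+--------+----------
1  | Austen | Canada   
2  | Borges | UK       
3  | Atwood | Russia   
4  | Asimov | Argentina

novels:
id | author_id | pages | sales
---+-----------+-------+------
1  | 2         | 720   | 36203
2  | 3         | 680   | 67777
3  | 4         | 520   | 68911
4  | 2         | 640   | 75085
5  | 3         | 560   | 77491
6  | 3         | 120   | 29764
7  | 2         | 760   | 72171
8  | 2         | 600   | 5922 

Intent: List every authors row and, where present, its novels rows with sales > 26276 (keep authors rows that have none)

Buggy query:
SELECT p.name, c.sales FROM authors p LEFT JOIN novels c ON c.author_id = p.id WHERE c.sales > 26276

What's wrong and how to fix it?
Bug: Filtering c.sales in WHERE discards the NULL rows produced by LEFT JOIN, turning it into an inner join

Fix: Put 'c.sales > 26276' in the JOIN's ON clause instead of WHERE

Corrected query:
SELECT p.name, c.sales FROM authors p LEFT JOIN novels c ON c.author_id = p.id AND c.sales > 26276

Result:
name   | sales
-------+------
Austen | NULL 
Borges | 36203
Borges | 72171
Borges | 75085
Atwood | 29764
Atwood | 67777
Atwood | 77491
Asimov | 68911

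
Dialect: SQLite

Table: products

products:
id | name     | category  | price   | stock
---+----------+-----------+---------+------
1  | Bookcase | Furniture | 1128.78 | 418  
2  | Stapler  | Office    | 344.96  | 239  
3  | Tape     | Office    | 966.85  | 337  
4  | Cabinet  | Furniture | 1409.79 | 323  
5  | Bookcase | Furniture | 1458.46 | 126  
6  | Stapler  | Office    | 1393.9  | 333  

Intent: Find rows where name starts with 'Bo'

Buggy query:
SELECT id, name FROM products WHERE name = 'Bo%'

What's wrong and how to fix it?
Bug: '=' compares the literal string including the % character; pattern matching needs LIKE

Fix: Use LIKE for wildcard pattern matching

Corrected query:
SELECT id, name FROM products WHERE name LIKE 'Bo%'

Result:
id | name    
---+---------
1  | Bookcase
5  | Bookcase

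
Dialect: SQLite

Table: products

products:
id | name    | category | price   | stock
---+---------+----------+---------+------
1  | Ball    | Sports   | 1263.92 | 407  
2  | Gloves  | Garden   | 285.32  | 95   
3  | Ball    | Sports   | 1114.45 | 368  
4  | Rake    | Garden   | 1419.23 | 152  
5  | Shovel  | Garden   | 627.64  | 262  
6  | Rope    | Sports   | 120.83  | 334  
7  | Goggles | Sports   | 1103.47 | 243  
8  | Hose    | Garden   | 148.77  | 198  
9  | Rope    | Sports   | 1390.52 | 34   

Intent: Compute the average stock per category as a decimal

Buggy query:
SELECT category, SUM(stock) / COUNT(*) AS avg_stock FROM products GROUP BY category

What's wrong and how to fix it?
Bug: Both operands are integers, so '/' performs integer division and truncates

Fix: Multiply by 1.0 (or CAST to REAL) to force floating-point division

Corrected query:
SELECT category, SUM(stock) * 1.0 / COUNT(*) AS avg_stock FROM products GROUP BY category

Result:
category | avg_stock
---------+----------
Garden   | 176.75   
Sports   | 277.2    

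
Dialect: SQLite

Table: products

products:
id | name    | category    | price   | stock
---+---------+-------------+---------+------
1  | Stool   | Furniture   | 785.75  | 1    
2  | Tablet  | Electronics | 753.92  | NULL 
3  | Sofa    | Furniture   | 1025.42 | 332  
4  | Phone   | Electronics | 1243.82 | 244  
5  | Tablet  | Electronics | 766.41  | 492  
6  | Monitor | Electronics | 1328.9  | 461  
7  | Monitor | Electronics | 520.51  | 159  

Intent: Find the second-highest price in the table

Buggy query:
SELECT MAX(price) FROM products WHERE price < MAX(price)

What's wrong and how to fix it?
Bug: The inner MAX is an aggregate inside WHERE, which is not allowed

Fix: Put the inner MAX in a scalar subquery

Corrected query:
SELECT MAX(price) FROM products WHERE price < (SELECT MAX(price) FROM products)

Result:
MAX(price)
----------
1243.82   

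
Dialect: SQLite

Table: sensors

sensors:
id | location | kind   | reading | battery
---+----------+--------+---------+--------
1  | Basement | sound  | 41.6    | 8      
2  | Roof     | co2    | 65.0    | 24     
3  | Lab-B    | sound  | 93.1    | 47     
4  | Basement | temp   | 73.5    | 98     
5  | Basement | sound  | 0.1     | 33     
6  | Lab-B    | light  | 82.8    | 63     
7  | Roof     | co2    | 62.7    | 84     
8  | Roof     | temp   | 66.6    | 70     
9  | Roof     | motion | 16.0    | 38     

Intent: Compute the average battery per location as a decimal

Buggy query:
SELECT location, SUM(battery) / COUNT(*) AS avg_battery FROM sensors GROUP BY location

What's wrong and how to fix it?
Bug: Both operands are integers, so '/' performs integer division and truncates

Fix: Cast one side to REAL so the division keeps the fractional part

Corrected query:
SELECT location, SUM(battery) * 1.0 / COUNT(*) AS avg_battery FROM sensors GROUP BY location

Result:
location | avg_battery
---------+------------
Basement | 46.333333  
Lab-B    | 55         
Roof     | 54         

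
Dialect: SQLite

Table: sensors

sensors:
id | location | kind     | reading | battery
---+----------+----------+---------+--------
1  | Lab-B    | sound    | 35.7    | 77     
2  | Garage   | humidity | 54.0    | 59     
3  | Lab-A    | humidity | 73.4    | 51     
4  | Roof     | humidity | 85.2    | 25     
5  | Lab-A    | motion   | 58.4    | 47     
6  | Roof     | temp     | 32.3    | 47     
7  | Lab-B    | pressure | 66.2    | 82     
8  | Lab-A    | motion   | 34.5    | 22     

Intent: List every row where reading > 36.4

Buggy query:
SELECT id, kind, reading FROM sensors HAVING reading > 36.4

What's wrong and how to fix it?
Bug: This is a non-aggregate query (no GROUP BY, no aggregates), so in SQLite the HAVING clause is invalid here; a row-level condition belongs in WHERE

Fix: Use WHERE for row-level filtering

Corrected query:
SELECT id, kind, reading FROM sensors WHERE reading > 36.4

Result:
id | kind     | reading
---+----------+--------
2  | humidity | 54     
3  | humidity | 73.4   
4  | humidity | 85.2   
5  | motion   | 58.4   
7  | pressure | 66.2   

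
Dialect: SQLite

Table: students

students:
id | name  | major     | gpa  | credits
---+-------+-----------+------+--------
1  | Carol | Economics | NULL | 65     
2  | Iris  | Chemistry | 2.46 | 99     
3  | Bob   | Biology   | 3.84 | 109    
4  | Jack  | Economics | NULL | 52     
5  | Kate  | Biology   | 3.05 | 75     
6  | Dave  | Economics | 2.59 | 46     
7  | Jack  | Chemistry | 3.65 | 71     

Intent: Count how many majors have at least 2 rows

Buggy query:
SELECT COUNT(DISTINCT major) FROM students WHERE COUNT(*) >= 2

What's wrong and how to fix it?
Bug: COUNT(*) cannot appear in WHERE; the per-group count doesn't exist yet

Fix: Use a subquery that GROUPs and filters with HAVING, then count its rows

Corrected query:
SELECT COUNT(*) FROM (SELECT major FROM students GROUP BY major HAVING COUNT(*) >= 2)

Result:
COUNT(*)
--------
3       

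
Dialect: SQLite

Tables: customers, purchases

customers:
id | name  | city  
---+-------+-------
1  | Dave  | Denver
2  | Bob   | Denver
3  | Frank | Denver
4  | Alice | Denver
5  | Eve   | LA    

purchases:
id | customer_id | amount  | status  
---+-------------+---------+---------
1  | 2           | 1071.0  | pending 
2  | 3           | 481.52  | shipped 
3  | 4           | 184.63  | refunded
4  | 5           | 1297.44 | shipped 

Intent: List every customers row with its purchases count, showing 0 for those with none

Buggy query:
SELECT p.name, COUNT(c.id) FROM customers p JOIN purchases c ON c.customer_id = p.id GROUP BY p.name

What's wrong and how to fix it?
Bug: INNER JOIN drops customers rows that have no matching purchases rows

Fix: Switch to LEFT JOIN to retain unmatched parent rows

Corrected query:
SELECT p.name, COUNT(c.id) FROM customers p LEFT JOIN purchases c ON c.customer_id = p.id GROUP BY p.name

Result:
name  | COUNT(c.id)
------+------------
Alice | 1          
Bob   | 1          
Dave  | 0          
Eve   | 1          
Frank | 1          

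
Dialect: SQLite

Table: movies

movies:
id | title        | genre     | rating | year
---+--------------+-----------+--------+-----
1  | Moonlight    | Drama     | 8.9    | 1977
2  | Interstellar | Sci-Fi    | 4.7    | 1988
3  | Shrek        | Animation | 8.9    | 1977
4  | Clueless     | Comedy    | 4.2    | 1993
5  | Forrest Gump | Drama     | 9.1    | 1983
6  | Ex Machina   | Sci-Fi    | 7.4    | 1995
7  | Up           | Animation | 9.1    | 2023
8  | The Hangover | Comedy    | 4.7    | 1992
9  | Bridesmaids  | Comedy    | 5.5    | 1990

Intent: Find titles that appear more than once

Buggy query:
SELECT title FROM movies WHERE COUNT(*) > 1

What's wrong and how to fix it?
Bug: COUNT(*) is an aggregate and cannot be used in WHERE

Fix: GROUP BY title, then filter groups with HAVING COUNT(*) > 1

Corrected query:
SELECT title FROM movies GROUP BY title HAVING COUNT(*) > 1

Result:
(no rows)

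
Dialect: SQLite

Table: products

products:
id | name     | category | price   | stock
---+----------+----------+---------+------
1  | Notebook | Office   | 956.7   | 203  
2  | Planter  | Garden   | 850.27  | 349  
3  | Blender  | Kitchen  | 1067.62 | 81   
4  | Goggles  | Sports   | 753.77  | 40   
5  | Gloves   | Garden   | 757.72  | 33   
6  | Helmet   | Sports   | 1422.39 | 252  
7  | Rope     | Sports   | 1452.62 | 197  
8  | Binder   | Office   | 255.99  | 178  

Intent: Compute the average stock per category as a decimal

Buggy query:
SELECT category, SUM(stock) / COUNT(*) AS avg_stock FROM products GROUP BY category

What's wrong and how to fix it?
Bug: SUM(stock) and COUNT(*) are both integers; the division truncates the fractional part

Fix: Cast one side to REAL so the division keeps the fractional part

Corrected query:
SELECT category, SUM(stock) * 1.0 / COUNT(*) AS avg_stock FROM products GROUP BY category

Result:
category | avg_stock
---------+----------
Garden   | 191      
Kitchen  | 81       
Office   | 190.5    
Sports   | 163      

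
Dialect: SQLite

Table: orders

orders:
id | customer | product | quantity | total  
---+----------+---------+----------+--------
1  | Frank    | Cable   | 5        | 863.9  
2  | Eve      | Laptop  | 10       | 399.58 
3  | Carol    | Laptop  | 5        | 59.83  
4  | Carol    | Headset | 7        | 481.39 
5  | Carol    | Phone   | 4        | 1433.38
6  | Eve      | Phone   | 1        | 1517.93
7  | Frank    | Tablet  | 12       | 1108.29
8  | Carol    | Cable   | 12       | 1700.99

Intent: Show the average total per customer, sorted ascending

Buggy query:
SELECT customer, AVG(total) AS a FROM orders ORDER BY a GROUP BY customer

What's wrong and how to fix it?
Bug: GROUP BY must precede ORDER BY

Fix: Move ORDER BY to the end, after GROUP BY

Corrected query:
SELECT customer, AVG(total) AS a FROM orders GROUP BY customer ORDER BY a

Result:
customer | a       
---------+---------
Carol    | 918.8975
Eve      | 958.755 
Frank    | 986.095 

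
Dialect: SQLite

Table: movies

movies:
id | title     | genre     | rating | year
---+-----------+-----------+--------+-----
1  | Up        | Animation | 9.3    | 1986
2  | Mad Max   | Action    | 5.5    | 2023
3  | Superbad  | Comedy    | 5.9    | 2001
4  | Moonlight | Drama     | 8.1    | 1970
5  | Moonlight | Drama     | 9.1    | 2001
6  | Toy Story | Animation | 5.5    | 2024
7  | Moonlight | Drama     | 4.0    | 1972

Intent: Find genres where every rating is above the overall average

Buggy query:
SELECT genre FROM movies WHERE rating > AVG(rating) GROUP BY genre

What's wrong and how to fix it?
Bug: WHERE evaluates per row before aggregation, so AVG() is unavailable

Fix: Use a subquery for AVG and a HAVING MIN(...) filter so the condition holds for every row in the group

Corrected query:
SELECT genre FROM movies GROUP BY genre HAVING MIN(rating) > (SELECT AVG(rating) FROM movies)

Result:
(no rows)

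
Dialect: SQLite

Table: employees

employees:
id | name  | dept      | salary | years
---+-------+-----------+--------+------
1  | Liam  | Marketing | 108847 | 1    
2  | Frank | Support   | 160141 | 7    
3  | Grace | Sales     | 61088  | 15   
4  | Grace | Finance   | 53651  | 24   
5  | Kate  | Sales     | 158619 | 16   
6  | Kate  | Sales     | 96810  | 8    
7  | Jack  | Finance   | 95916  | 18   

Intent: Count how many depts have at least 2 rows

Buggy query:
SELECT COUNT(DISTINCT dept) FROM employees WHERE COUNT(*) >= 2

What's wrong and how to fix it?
Bug: WHERE filters individual rows, not groups, so a group-level COUNT is invalid there

Fix: Group first with HAVING COUNT(*) >= 2, then COUNT the resulting groups

Corrected query:
SELECT COUNT(*) FROM (SELECT dept FROM employees GROUP BY dept HAVING COUNT(*) >= 2)

Result:
COUNT(*)
--------
2       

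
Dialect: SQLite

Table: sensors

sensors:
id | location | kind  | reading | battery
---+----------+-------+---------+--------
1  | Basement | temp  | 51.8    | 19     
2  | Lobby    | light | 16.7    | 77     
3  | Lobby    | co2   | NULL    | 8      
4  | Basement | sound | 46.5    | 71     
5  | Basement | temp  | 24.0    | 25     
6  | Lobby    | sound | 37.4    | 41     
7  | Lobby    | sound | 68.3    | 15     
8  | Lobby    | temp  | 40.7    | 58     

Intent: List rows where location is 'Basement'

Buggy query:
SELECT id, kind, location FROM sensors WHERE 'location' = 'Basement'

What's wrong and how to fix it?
Bug: Single quotes denote string literals in SQL; the column name is being compared as a constant string

Fix: Remove the quotes around the column name (or use double quotes for an identifier)

Corrected query:
SELECT id, kind, location FROM sensors WHERE location = 'Basement'

Result:
id | kind  | location
---+-------+---------
1  | temp  | Basement
4  | sound | Basement
5  | temp  | Basement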